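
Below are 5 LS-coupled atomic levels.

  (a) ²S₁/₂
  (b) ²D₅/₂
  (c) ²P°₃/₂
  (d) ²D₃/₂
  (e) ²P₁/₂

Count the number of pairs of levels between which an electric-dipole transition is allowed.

(a)–(b): forbidden (parity, ΔL, ΔJ).
(a)–(c): allowed.
(a)–(d): forbidden (parity, ΔL).
(a)–(e): forbidden (parity).
(b)–(c): allowed.
(b)–(d): forbidden (parity).
(b)–(e): forbidden (parity, ΔJ).
(c)–(d): allowed.
(c)–(e): allowed.
(d)–(e): forbidden (parity).
Allowed pairs: 4 of 10.

4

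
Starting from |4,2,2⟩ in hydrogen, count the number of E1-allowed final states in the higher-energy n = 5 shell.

E1 requires Δl = ±1, so l_f ∈ {1, 3}; with 0 ≤ l_f ≤ n_f−1 = 4, the allowed l_f values are {1, 3}.
For l_f = 1: m_f ∈ {m_i−1, m_i, m_i+1} ∩ [−1, 1] = {1} → 1 state.
For l_f = 3: m_f ∈ {m_i−1, m_i, m_i+1} ∩ [−3, 3] = {1, 2, 3} → 3 states.
Total: 4.

4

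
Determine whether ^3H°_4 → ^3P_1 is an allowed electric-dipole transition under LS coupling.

forbidden

ΔJ = 0, ±1 (not J=0↔0): J: 4 → 1, ΔJ = -3 — ✗.
Parity must change: odd → even — ✓.
ΔL = 0, ±1 (not L=0↔0): L: 5 → 1, ΔL = -4 — ✗.
ΔS = 0: S: 1 → 1 — ✓.
Rule(s) violated: ΔL, ΔJ.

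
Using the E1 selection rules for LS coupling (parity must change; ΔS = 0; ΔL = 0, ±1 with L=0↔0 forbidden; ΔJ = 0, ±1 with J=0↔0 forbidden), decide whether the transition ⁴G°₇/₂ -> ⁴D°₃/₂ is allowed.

Parity must change: odd → odd — fails.
ΔS = 0: S: 3/2 → 3/2 — ok.
ΔL = 0, ±1 (not L=0↔0): L: 4 → 2, ΔL = -2 — fails.
ΔJ = 0, ±1 (not J=0↔0): J: 7/2 → 3/2, ΔJ = -2 — fails.
Rule(s) violated: parity, ΔL, ΔJ.

forbidden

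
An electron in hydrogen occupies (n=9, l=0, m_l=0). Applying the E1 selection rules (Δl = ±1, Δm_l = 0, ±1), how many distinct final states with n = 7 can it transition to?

E1 requires Δl = ±1, so l_f ∈ {-1, 1}; with 0 ≤ l_f ≤ n_f−1 = 6, the allowed l_f values are {1}.
For l_f = 1: m_f ∈ {m_i−1, m_i, m_i+1} ∩ [−1, 1] = {-1, 0, 1} → 3 states.
Total: 3.

3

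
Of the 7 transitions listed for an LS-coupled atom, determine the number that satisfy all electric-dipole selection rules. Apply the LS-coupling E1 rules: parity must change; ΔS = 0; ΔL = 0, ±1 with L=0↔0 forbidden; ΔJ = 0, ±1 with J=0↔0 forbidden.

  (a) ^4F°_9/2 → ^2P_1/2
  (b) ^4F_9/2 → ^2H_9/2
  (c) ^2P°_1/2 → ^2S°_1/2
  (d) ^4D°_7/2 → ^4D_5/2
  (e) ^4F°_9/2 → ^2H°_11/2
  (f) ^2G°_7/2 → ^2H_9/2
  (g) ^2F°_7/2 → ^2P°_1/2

(a) forbidden (ΔS, ΔL, ΔJ fail)
(b) forbidden (parity, ΔS, ΔL fail)
(c) forbidden (parity fails)
(d) allowed
(e) forbidden (parity, ΔS, ΔL fail)
(f) allowed
(g) forbidden (parity, ΔL, ΔJ fail)
Total allowed: 2 of 7.

2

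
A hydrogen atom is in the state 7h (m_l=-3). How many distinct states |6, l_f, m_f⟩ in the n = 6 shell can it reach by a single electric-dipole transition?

E1 requires Δl = ±1, so l_f ∈ {4, 6}; with 0 ≤ l_f ≤ n_f−1 = 5, the allowed l_f values are {4}.
For l_f = 4: m_f ∈ {m_i−1, m_i, m_i+1} ∩ [−4, 4] = {-4, -3, -2} → 3 states.
Total: 3.

3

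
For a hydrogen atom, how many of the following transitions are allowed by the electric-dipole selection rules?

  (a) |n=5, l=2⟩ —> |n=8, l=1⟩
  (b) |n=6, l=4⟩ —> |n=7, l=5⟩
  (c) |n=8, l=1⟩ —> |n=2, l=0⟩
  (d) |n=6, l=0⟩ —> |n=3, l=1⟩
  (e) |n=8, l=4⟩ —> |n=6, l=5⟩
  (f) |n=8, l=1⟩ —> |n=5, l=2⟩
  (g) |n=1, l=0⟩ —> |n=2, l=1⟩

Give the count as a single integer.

7

(a) allowed
(b) allowed
(c) allowed
(d) allowed
(e) allowed
(f) allowed
(g) allowed
Total allowed: 7 of 7.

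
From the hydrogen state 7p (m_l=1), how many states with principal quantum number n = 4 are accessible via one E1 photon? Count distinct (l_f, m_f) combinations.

4

E1 requires Δl = ±1, so l_f ∈ {0, 2}; with 0 ≤ l_f ≤ n_f−1 = 3, the allowed l_f values are {0, 2}.
For l_f = 0: m_f ∈ {m_i−1, m_i, m_i+1} ∩ [−0, 0] = {0} → 1 state.
For l_f = 2: m_f ∈ {m_i−1, m_i, m_i+1} ∩ [−2, 2] = {0, 1, 2} → 3 states.
Total: 4.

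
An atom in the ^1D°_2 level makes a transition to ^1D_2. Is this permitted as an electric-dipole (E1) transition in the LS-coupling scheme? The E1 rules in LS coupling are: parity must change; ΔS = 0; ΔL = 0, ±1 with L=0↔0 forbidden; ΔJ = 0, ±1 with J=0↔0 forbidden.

allowed

Parity must change: odd → even — satisfied.
ΔS = 0: S: 0 → 0 — satisfied.
ΔL = 0, ±1 (not L=0↔0): L: 2 → 2, ΔL = +0 — satisfied.
ΔJ = 0, ±1 (not J=0↔0): J: 2 → 2, ΔJ = +0 — satisfied.
All four E1 rules are satisfied.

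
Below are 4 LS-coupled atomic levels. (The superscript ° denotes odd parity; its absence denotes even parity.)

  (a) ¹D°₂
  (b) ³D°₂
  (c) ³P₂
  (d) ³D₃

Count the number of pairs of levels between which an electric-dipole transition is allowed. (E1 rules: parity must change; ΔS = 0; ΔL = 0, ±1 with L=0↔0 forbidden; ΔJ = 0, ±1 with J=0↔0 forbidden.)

(a)–(b): forbidden (parity, ΔS).
(a)–(c): forbidden (ΔS).
(a)–(d): forbidden (ΔS).
(b)–(c): allowed.
(b)–(d): allowed.
(c)–(d): forbidden (parity).
Allowed pairs: 2 of 6.

2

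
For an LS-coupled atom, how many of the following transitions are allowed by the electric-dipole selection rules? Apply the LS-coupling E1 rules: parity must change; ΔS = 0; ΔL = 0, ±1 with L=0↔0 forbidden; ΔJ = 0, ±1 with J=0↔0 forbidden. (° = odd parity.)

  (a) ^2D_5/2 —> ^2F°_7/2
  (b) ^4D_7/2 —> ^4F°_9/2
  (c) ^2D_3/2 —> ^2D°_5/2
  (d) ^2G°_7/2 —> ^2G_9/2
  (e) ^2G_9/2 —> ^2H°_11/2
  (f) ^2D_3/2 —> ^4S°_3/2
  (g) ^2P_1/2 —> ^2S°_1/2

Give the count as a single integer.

6

(a) allowed
(b) allowed
(c) allowed
(d) allowed
(e) allowed
(f) forbidden (ΔS, ΔL fail)
(g) allowed
Total allowed: 6 of 7.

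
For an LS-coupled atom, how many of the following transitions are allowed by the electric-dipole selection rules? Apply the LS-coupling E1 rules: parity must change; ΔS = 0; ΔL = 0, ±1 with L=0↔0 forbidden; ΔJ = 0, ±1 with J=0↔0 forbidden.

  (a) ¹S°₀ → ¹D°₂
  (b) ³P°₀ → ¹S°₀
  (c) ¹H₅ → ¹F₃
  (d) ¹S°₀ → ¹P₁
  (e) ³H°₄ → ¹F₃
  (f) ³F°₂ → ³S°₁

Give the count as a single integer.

(a) forbidden (parity, ΔL, ΔJ fail)
(b) forbidden (parity, ΔS, ΔJ fail)
(c) forbidden (parity, ΔL, ΔJ fail)
(d) allowed
(e) forbidden (ΔS, ΔL fail)
(f) forbidden (parity, ΔL fail)
Total allowed: 1 of 6.

1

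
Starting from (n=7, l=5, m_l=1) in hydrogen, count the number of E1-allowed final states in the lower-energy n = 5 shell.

E1 requires Δl = ±1, so l_f ∈ {4, 6}; with 0 ≤ l_f ≤ n_f−1 = 4, the allowed l_f values are {4}.
For l_f = 4: m_f ∈ {m_i−1, m_i, m_i+1} ∩ [−4, 4] = {0, 1, 2} → 3 states.
Total: 3.

3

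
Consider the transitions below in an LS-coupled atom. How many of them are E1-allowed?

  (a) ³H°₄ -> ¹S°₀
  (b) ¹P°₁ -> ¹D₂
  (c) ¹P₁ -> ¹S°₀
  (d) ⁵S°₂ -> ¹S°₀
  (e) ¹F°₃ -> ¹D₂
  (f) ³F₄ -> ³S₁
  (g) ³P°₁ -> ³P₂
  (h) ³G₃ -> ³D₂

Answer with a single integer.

(a) forbidden (parity, ΔS, ΔL, ΔJ fail)
(b) allowed
(c) allowed
(d) forbidden (parity, ΔS, ΔL, ΔJ fail)
(e) allowed
(f) forbidden (parity, ΔL, ΔJ fail)
(g) allowed
(h) forbidden (parity, ΔL fail)
Total allowed: 4 of 8.

4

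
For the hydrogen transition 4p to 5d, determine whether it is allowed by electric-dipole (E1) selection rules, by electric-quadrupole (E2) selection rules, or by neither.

E1

Δl = 2 − 1 = +1; l_i + l_f = 3.
E1 (Δl = ±1): satisfied.
E2 (Δl = 0,±2, l_i+l_f ≥ 2): not satisfied.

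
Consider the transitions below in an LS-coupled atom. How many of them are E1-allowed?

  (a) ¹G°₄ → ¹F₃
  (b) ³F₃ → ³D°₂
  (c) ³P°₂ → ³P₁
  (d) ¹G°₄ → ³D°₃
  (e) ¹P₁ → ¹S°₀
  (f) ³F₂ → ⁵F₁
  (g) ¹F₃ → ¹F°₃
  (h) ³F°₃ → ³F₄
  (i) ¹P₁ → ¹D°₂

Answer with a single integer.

(a) allowed
(b) allowed
(c) allowed
(d) forbidden (parity, ΔS, ΔL fail)
(e) allowed
(f) forbidden (parity, ΔS fail)
(g) allowed
(h) allowed
(i) allowed
Total allowed: 7 of 9.

7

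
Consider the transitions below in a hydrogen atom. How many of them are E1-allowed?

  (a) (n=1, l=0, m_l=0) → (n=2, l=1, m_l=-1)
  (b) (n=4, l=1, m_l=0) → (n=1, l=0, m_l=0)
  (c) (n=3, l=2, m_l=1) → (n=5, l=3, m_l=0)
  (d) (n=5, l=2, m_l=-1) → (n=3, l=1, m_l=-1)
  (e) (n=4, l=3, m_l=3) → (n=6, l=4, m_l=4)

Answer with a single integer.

5

(a) allowed
(b) allowed
(c) allowed
(d) allowed
(e) allowed
Total allowed: 5 of 5.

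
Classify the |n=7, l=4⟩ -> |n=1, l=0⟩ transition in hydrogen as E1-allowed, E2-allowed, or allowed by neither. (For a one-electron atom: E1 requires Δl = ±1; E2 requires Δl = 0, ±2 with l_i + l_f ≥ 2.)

neither

Δl = 0 − 4 = -4; l_i + l_f = 4.
E1 (Δl = ±1): not satisfied.
E2 (Δl = 0,±2, l_i+l_f ≥ 2): not satisfied.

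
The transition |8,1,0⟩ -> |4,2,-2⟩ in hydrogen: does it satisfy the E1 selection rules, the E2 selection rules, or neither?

neither

Δl = 2 − 1 = +1; l_i + l_f = 3.
Δm_l = -2.
E1 (Δl = ±1, |Δm_l| ≤ 1): not satisfied.
E2 (Δl = 0,±2, l_i+l_f ≥ 2, |Δm_l| ≤ 2): not satisfied.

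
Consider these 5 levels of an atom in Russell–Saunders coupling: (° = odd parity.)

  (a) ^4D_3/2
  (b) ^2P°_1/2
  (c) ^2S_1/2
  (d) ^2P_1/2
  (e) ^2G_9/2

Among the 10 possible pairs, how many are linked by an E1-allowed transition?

(a)–(b): forbidden (ΔS).
(a)–(c): forbidden (parity, ΔS, ΔL).
(a)–(d): forbidden (parity, ΔS).
(a)–(e): forbidden (parity, ΔS, ΔL, ΔJ).
(b)–(c): allowed.
(b)–(d): allowed.
(b)–(e): forbidden (ΔL, ΔJ).
(c)–(d): forbidden (parity).
(c)–(e): forbidden (parity, ΔL, ΔJ).
(d)–(e): forbidden (parity, ΔL, ΔJ).
Allowed pairs: 2 of 10.

2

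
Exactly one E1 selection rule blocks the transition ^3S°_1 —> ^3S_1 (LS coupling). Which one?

the L=0 ↔ L=0 exclusion

Parity must change: odd → even — satisfied.
ΔS = 0: S: 1 → 1 — satisfied.
ΔL = 0, ±1 (not L=0↔0): L: 0 → 0, ΔL = +0 — violated.
ΔJ = 0, ±1 (not J=0↔0): J: 1 → 1, ΔJ = +0 — satisfied.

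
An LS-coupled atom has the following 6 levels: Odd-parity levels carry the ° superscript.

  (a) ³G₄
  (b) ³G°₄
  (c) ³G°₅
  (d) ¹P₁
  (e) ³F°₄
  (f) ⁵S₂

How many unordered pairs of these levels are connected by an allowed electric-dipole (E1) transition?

(a)–(b): allowed.
(a)–(c): allowed.
(a)–(d): forbidden (parity, ΔS, ΔL, ΔJ).
(a)–(e): allowed.
(a)–(f): forbidden (parity, ΔS, ΔL, ΔJ).
(b)–(c): forbidden (parity).
(b)–(d): forbidden (ΔS, ΔL, ΔJ).
(b)–(e): forbidden (parity).
(b)–(f): forbidden (ΔS, ΔL, ΔJ).
(c)–(d): forbidden (ΔS, ΔL, ΔJ).
(c)–(e): forbidden (parity).
(c)–(f): forbidden (ΔS, ΔL, ΔJ).
(d)–(e): forbidden (ΔS, ΔL, ΔJ).
(d)–(f): forbidden (parity, ΔS).
(e)–(f): forbidden (ΔS, ΔL, ΔJ).
Allowed pairs: 3 of 15.

3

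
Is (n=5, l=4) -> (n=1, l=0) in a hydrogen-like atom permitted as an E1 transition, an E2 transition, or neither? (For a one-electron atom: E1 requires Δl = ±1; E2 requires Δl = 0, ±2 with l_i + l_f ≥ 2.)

neither

Δl = 0 − 4 = -4; l_i + l_f = 4.
E1 (Δl = ±1): not satisfied.
E2 (Δl = 0,±2, l_i+l_f ≥ 2): not satisfied.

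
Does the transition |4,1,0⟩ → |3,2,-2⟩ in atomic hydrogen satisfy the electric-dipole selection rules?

Δl = 2 − 1 = +1; the E1 rule Δl = ±1 is ok.
m_l: 0 → -2 (Δm_l = -2). |Δm_l| ≤ 1 fails.
The transition is electric-dipole forbidden.

forbidden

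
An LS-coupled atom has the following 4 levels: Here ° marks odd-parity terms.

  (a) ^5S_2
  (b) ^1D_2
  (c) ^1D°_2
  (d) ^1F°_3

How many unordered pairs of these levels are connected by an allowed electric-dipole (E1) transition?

(a)–(b): forbidden (parity, ΔS, ΔL).
(a)–(c): forbidden (ΔS, ΔL).
(a)–(d): forbidden (ΔS, ΔL).
(b)–(c): allowed.
(b)–(d): allowed.
(c)–(d): forbidden (parity).
Allowed pairs: 2 of 6.

2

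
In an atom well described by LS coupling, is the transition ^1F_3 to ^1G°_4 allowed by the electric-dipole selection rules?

allowed

Parity must change: even → odd — passes.
ΔS = 0: S: 0 → 0 — passes.
ΔL = 0, ±1 (not L=0↔0): L: 3 → 4, ΔL = +1 — passes.
ΔJ = 0, ±1 (not J=0↔0): J: 3 → 4, ΔJ = +1 — passes.
All four E1 rules are satisfied.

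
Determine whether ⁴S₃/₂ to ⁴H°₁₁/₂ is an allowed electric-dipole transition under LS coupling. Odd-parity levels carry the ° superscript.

forbidden

Initial level: S=3/2, L=0, J=3/2, parity even. Final level: S=3/2, L=5, J=11/2, parity odd.
Parity must change: even → odd — satisfied.
ΔS = 0: S: 3/2 → 3/2 — satisfied.
ΔJ = 0, ±1 (not J=0↔0): J: 3/2 → 11/2, ΔJ = +4 — violated.
ΔL = 0, ±1 (not L=0↔0): L: 0 → 5, ΔL = +5 — violated.
Rule(s) violated: ΔL, ΔJ.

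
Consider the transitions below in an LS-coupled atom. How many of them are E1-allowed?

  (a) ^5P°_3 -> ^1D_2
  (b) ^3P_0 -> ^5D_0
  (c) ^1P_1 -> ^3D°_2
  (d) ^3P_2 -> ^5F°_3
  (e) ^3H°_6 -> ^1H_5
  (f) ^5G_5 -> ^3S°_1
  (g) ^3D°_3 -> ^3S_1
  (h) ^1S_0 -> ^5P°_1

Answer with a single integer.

(a) forbidden (ΔS fails)
(b) forbidden (parity, ΔS, ΔJ fail)
(c) forbidden (ΔS fails)
(d) forbidden (ΔS, ΔL fail)
(e) forbidden (ΔS fails)
(f) forbidden (ΔS, ΔL, ΔJ fail)
(g) forbidden (ΔL, ΔJ fail)
(h) forbidden (ΔS fails)
Total allowed: 0 of 8.

0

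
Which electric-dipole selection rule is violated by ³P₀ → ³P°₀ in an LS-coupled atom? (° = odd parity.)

the J=0 ↔ J=0 exclusion

Reading off the term symbols: S 1→1, L 1→1, J 0→0, parity even→odd.
ΔJ = 0, ±1 (not J=0↔0): J: 0 → 0, ΔJ = +0 — violated.
Parity must change: even → odd — satisfied.
ΔL = 0, ±1 (not L=0↔0): L: 1 → 1, ΔL = +0 — satisfied.
ΔS = 0: S: 1 → 1 — satisfied.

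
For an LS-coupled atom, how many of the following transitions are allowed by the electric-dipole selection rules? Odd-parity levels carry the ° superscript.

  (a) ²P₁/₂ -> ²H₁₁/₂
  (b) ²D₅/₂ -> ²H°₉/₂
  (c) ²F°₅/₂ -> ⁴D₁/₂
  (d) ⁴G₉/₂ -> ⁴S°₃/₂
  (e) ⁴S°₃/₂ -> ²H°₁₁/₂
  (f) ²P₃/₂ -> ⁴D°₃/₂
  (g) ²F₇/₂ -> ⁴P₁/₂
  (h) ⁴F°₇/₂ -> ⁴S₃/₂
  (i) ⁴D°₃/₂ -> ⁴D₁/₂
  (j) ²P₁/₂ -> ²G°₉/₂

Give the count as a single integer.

(a) forbidden (parity, ΔL, ΔJ fail)
(b) forbidden (ΔL, ΔJ fail)
(c) forbidden (ΔS, ΔJ fail)
(d) forbidden (ΔL, ΔJ fail)
(e) forbidden (parity, ΔS, ΔL, ΔJ fail)
(f) forbidden (ΔS fails)
(g) forbidden (parity, ΔS, ΔL, ΔJ fail)
(h) forbidden (ΔL, ΔJ fail)
(i) allowed
(j) forbidden (ΔL, ΔJ fail)
Total allowed: 1 of 10.

1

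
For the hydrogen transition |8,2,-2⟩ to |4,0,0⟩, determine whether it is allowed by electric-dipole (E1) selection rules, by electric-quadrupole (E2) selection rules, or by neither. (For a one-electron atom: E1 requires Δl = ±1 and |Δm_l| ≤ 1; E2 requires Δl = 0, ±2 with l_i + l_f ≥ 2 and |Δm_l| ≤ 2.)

Δl = 0 − 2 = -2; l_i + l_f = 2.
Δm_l = +2.
E1 (Δl = ±1, |Δm_l| ≤ 1): not satisfied.
E2 (Δl = 0,±2, l_i+l_f ≥ 2, |Δm_l| ≤ 2): satisfied.

E2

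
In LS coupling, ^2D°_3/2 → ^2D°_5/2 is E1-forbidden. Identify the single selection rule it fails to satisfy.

ΔS = 0: S: 1/2 → 1/2 — passes.
ΔJ = 0, ±1 (not J=0↔0): J: 3/2 → 5/2, ΔJ = +1 — passes.
ΔL = 0, ±1 (not L=0↔0): L: 2 → 2, ΔL = +0 — passes.
Parity must change: odd → odd — fails.

parity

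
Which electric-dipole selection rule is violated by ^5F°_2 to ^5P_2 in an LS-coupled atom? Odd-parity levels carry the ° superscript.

Parity must change: odd → even — ok.
ΔS = 0: S: 2 → 2 — ok.
ΔL = 0, ±1 (not L=0↔0): L: 3 → 1, ΔL = -2 — fails.
ΔJ = 0, ±1 (not J=0↔0): J: 2 → 2, ΔJ = +0 — ok.

the ΔL = 0, ±1 rule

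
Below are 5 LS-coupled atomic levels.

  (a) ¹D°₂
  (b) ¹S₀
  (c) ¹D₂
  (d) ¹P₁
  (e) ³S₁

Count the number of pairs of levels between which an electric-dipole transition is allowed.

(a)–(b): forbidden (ΔL, ΔJ).
(a)–(c): allowed.
(a)–(d): allowed.
(a)–(e): forbidden (ΔS, ΔL).
(b)–(c): forbidden (parity, ΔL, ΔJ).
(b)–(d): forbidden (parity).
(b)–(e): forbidden (parity, ΔS, ΔL).
(c)–(d): forbidden (parity).
(c)–(e): forbidden (parity, ΔS, ΔL).
(d)–(e): forbidden (parity, ΔS).
Allowed pairs: 2 of 10.

2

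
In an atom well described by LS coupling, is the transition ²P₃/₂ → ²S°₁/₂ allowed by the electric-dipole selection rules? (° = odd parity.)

Reading off the term symbols: S 1/2→1/2, L 1→0, J 3/2→1/2, parity even→odd.
ΔS = 0: S: 1/2 → 1/2 — satisfied.
ΔL = 0, ±1 (not L=0↔0): L: 1 → 0, ΔL = -1 — satisfied.
Parity must change: even → odd — satisfied.
ΔJ = 0, ±1 (not J=0↔0): J: 3/2 → 1/2, ΔJ = -1 — satisfied.
All four E1 rules are satisfied.

allowed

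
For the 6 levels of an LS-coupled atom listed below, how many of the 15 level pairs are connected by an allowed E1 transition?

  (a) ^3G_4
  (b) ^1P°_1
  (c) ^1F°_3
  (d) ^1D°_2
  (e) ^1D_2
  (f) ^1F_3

5

(a)–(b): forbidden (ΔS, ΔL, ΔJ).
(a)–(c): forbidden (ΔS).
(a)–(d): forbidden (ΔS, ΔL, ΔJ).
(a)–(e): forbidden (parity, ΔS, ΔL, ΔJ).
(a)–(f): forbidden (parity, ΔS).
(b)–(c): forbidden (parity, ΔL, ΔJ).
(b)–(d): forbidden (parity).
(b)–(e): allowed.
(b)–(f): forbidden (ΔL, ΔJ).
(c)–(d): forbidden (parity).
(c)–(e): allowed.
(c)–(f): allowed.
(d)–(e): allowed.
(d)–(f): allowed.
(e)–(f): forbidden (parity).
Allowed pairs: 5 of 15.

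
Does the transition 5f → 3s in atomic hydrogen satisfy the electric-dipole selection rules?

Δl = 0 − 3 = -3; the E1 rule Δl = ±1 is violated.
The transition is electric-dipole forbidden.

forbidden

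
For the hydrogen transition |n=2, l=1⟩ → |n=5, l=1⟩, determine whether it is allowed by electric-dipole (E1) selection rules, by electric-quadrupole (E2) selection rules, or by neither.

Δl = 1 − 1 = +0; l_i + l_f = 2.
E1 (Δl = ±1): not satisfied.
E2 (Δl = 0,±2, l_i+l_f ≥ 2): satisfied.

E2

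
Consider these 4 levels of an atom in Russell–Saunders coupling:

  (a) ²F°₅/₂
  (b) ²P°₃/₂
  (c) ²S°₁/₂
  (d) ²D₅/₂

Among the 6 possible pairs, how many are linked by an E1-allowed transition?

2

(a)–(b): forbidden (parity, ΔL).
(a)–(c): forbidden (parity, ΔL, ΔJ).
(a)–(d): allowed.
(b)–(c): forbidden (parity).
(b)–(d): allowed.
(c)–(d): forbidden (ΔL, ΔJ).
Allowed pairs: 2 of 6.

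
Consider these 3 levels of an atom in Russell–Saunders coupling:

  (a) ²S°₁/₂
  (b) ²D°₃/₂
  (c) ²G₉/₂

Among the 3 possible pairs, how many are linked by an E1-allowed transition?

0

(a)–(b): forbidden (parity, ΔL).
(a)–(c): forbidden (ΔL, ΔJ).
(b)–(c): forbidden (ΔL, ΔJ).
Allowed pairs: 0 of 3.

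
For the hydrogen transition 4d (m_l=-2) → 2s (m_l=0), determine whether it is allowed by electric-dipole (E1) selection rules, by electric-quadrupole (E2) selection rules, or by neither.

Δl = 0 − 2 = -2; l_i + l_f = 2.
Δm_l = +2.
E1 (Δl = ±1, |Δm_l| ≤ 1): not satisfied.
E2 (Δl = 0,±2, l_i+l_f ≥ 2, |Δm_l| ≤ 2): satisfied.

E2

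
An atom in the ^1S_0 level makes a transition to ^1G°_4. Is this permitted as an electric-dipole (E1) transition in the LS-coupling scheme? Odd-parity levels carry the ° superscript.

forbidden

Initial level: S=0, L=0, J=0, parity even. Final level: S=0, L=4, J=4, parity odd.
Parity must change: even → odd — ✓.
ΔS = 0: S: 0 → 0 — ✓.
ΔL = 0, ±1 (not L=0↔0): L: 0 → 4, ΔL = +4 — ✗.
ΔJ = 0, ±1 (not J=0↔0): J: 0 → 4, ΔJ = +4 — ✗.
Rule(s) violated: ΔL, ΔJ.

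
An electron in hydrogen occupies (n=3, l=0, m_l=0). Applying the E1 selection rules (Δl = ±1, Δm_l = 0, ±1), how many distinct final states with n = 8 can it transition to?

3

E1 requires Δl = ±1, so l_f ∈ {-1, 1}; with 0 ≤ l_f ≤ n_f−1 = 7, the allowed l_f values are {1}.
For l_f = 1: m_f ∈ {m_i−1, m_i, m_i+1} ∩ [−1, 1] = {-1, 0, 1} → 3 states.
Total: 3.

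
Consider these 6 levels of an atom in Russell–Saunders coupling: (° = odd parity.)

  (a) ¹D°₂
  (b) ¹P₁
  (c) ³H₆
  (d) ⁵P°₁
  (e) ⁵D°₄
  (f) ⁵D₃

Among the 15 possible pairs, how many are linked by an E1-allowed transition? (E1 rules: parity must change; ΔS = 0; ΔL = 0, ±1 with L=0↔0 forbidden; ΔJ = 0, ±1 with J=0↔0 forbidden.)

2

(a)–(b): allowed.
(a)–(c): forbidden (ΔS, ΔL, ΔJ).
(a)–(d): forbidden (parity, ΔS).
(a)–(e): forbidden (parity, ΔS, ΔJ).
(a)–(f): forbidden (ΔS).
(b)–(c): forbidden (parity, ΔS, ΔL, ΔJ).
(b)–(d): forbidden (ΔS).
(b)–(e): forbidden (ΔS, ΔJ).
(b)–(f): forbidden (parity, ΔS, ΔJ).
(c)–(d): forbidden (ΔS, ΔL, ΔJ).
(c)–(e): forbidden (ΔS, ΔL, ΔJ).
(c)–(f): forbidden (parity, ΔS, ΔL, ΔJ).
(d)–(e): forbidden (parity, ΔJ).
(d)–(f): forbidden (ΔJ).
(e)–(f): allowed.
Allowed pairs: 2 of 15.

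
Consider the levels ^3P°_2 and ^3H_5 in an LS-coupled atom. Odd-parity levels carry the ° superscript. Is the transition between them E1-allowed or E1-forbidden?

Initial level: S=1, L=1, J=2, parity odd. Final level: S=1, L=5, J=5, parity even.
Parity must change: odd → even — passes.
ΔS = 0: S: 1 → 1 — passes.
ΔL = 0, ±1 (not L=0↔0): L: 1 → 5, ΔL = +4 — fails.
ΔJ = 0, ±1 (not J=0↔0): J: 2 → 5, ΔJ = +3 — fails.
Rule(s) violated: ΔL, ΔJ.

forbidden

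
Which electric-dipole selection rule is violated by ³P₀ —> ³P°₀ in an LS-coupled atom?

the J=0 ↔ J=0 exclusion

ΔL = 0, ±1 (not L=0↔0): L: 1 → 1, ΔL = +0 — satisfied.
ΔJ = 0, ±1 (not J=0↔0): J: 0 → 0, ΔJ = +0 — violated.
ΔS = 0: S: 1 → 1 — satisfied.
Parity must change: even → odd — satisfied.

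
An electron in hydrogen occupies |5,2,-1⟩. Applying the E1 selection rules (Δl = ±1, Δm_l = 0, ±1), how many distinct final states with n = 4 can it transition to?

5

E1 requires Δl = ±1, so l_f ∈ {1, 3}; with 0 ≤ l_f ≤ n_f−1 = 3, the allowed l_f values are {1, 3}.
For l_f = 1: m_f ∈ {m_i−1, m_i, m_i+1} ∩ [−1, 1] = {-1, 0} → 2 states.
For l_f = 3: m_f ∈ {m_i−1, m_i, m_i+1} ∩ [−3, 3] = {-2, -1, 0} → 3 states.
Total: 5.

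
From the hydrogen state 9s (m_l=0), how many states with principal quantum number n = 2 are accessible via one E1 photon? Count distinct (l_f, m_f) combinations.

3

E1 requires Δl = ±1, so l_f ∈ {-1, 1}; with 0 ≤ l_f ≤ n_f−1 = 1, the allowed l_f values are {1}.
For l_f = 1: m_f ∈ {m_i−1, m_i, m_i+1} ∩ [−1, 1] = {-1, 0, 1} → 3 states.
Total: 3.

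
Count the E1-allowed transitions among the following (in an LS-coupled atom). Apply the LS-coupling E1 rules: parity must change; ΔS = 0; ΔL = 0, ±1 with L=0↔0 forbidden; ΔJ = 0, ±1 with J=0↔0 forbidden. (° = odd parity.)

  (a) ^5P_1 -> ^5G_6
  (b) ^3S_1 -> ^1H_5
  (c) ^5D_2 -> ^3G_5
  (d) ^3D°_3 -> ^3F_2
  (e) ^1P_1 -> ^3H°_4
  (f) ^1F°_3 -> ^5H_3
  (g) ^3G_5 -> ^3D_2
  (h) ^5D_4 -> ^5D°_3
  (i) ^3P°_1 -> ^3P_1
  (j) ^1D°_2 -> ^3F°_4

(a) forbidden (parity, ΔL, ΔJ fail)
(b) forbidden (parity, ΔS, ΔL, ΔJ fail)
(c) forbidden (parity, ΔS, ΔL, ΔJ fail)
(d) allowed
(e) forbidden (ΔS, ΔL, ΔJ fail)
(f) forbidden (ΔS, ΔL fail)
(g) forbidden (parity, ΔL, ΔJ fail)
(h) allowed
(i) allowed
(j) forbidden (parity, ΔS, ΔJ fail)
Total allowed: 3 of 10.

3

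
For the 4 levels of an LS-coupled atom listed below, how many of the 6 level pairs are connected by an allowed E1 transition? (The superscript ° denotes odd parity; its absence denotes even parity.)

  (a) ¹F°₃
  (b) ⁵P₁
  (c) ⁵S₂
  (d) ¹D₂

1

(a)–(b): forbidden (ΔS, ΔL, ΔJ).
(a)–(c): forbidden (ΔS, ΔL).
(a)–(d): allowed.
(b)–(c): forbidden (parity).
(b)–(d): forbidden (parity, ΔS).
(c)–(d): forbidden (parity, ΔS, ΔL).
Allowed pairs: 1 of 6.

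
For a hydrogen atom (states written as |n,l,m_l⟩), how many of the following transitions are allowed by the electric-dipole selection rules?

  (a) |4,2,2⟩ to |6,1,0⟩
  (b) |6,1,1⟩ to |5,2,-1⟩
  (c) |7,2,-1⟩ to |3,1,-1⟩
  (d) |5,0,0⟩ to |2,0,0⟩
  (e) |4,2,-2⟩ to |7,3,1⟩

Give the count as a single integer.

(a) forbidden — Δm_l = -2 (E1 requires Δm_l = 0, ±1)
(b) forbidden — Δm_l = -2 (E1 requires Δm_l = 0, ±1)
(c) allowed
(d) forbidden — Δl = +0 (E1 requires Δl = ±1)
(e) forbidden — Δm_l = +3 (E1 requires Δm_l = 0, ±1)
Total allowed: 1 of 5.

1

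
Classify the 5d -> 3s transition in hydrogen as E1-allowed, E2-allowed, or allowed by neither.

Δl = 0 − 2 = -2; l_i + l_f = 2.
E1 (Δl = ±1): not satisfied.
E2 (Δl = 0,±2, l_i+l_f ≥ 2): satisfied.

E2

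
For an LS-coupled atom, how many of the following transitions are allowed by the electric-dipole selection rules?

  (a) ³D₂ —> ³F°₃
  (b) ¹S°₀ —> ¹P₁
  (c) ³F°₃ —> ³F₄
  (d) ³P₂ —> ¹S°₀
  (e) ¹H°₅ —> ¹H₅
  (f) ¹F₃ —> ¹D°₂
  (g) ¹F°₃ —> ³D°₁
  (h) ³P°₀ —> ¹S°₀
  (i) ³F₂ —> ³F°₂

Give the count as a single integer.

(a) allowed
(b) allowed
(c) allowed
(d) forbidden (ΔS, ΔJ fail)
(e) allowed
(f) allowed
(g) forbidden (parity, ΔS, ΔJ fail)
(h) forbidden (parity, ΔS, ΔJ fail)
(i) allowed
Total allowed: 6 of 9.

6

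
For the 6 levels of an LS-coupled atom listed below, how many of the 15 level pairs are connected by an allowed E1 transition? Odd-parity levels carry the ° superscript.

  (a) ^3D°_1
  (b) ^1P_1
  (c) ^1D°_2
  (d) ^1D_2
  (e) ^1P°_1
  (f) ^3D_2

(a)–(b): forbidden (ΔS).
(a)–(c): forbidden (parity, ΔS).
(a)–(d): forbidden (ΔS).
(a)–(e): forbidden (parity, ΔS).
(a)–(f): allowed.
(b)–(c): allowed.
(b)–(d): forbidden (parity).
(b)–(e): allowed.
(b)–(f): forbidden (parity, ΔS).
(c)–(d): allowed.
(c)–(e): forbidden (parity).
(c)–(f): forbidden (ΔS).
(d)–(e): allowed.
(d)–(f): forbidden (parity, ΔS).
(e)–(f): forbidden (ΔS).
Allowed pairs: 5 of 15.

5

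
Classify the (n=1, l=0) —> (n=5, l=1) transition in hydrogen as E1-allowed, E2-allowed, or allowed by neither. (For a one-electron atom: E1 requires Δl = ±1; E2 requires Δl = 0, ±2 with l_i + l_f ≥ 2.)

E1

Δl = 1 − 0 = +1; l_i + l_f = 1.
E1 (Δl = ±1): satisfied.
E2 (Δl = 0,±2, l_i+l_f ≥ 2): not satisfied.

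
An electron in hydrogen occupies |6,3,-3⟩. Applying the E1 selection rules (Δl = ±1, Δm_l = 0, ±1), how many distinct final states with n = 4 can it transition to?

E1 requires Δl = ±1, so l_f ∈ {2, 4}; with 0 ≤ l_f ≤ n_f−1 = 3, the allowed l_f values are {2}.
For l_f = 2: m_f ∈ {m_i−1, m_i, m_i+1} ∩ [−2, 2] = {-2} → 1 state.
Total: 1.

1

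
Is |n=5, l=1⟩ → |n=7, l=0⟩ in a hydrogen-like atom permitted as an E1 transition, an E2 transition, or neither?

Δl = 0 − 1 = -1; l_i + l_f = 1.
E1 (Δl = ±1): satisfied.
E2 (Δl = 0,±2, l_i+l_f ≥ 2): not satisfied.

E1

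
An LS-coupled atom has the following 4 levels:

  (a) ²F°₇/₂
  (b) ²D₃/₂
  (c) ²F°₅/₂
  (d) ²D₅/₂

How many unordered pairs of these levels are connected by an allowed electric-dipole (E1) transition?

(a)–(b): forbidden (ΔJ).
(a)–(c): forbidden (parity).
(a)–(d): allowed.
(b)–(c): allowed.
(b)–(d): forbidden (parity).
(c)–(d): allowed.
Allowed pairs: 3 of 6.

3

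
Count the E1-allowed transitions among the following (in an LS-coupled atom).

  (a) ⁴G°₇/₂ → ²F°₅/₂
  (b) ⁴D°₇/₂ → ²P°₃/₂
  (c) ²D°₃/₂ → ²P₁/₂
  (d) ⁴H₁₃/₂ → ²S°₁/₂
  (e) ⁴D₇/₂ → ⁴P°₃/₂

1

(a) forbidden (parity, ΔS fail)
(b) forbidden (parity, ΔS, ΔJ fail)
(c) allowed
(d) forbidden (ΔS, ΔL, ΔJ fail)
(e) forbidden (ΔJ fails)
Total allowed: 1 of 5.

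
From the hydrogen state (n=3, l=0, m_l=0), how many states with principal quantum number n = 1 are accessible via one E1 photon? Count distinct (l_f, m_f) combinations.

0

E1 requires l_f ∈ {-1, 1}, but neither lies in [0, 0], so no final state is reachable.
Total: 0.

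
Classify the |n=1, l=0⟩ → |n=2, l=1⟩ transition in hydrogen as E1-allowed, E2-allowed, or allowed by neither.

Δl = 1 − 0 = +1; l_i + l_f = 1.
E1 (Δl = ±1): satisfied.
E2 (Δl = 0,±2, l_i+l_f ≥ 2): not satisfied.

E1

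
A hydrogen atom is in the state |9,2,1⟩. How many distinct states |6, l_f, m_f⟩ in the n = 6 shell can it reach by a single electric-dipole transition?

5

E1 requires Δl = ±1, so l_f ∈ {1, 3}; with 0 ≤ l_f ≤ n_f−1 = 5, the allowed l_f values are {1, 3}.
For l_f = 1: m_f ∈ {m_i−1, m_i, m_i+1} ∩ [−1, 1] = {0, 1} → 2 states.
For l_f = 3: m_f ∈ {m_i−1, m_i, m_i+1} ∩ [−3, 3] = {0, 1, 2} → 3 states.
Total: 5.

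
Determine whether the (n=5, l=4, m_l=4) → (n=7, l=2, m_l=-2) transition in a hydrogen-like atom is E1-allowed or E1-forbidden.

l: 4 → 2 (Δl = -2). Δl = ±1 ✗.
Δm_l = -2 − (4) = -6. E1 requires Δm_l = 0, ±1: ✗.
The transition is electric-dipole forbidden.

forbidden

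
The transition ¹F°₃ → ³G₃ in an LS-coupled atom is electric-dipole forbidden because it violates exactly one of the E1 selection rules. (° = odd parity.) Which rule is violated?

Reading off the term symbols: S 0→1, L 3→4, J 3→3, parity odd→even.
Parity must change: odd → even — passes.
ΔS = 0: S: 0 → 1 — fails.
ΔL = 0, ±1 (not L=0↔0): L: 3 → 4, ΔL = +1 — passes.
ΔJ = 0, ±1 (not J=0↔0): J: 3 → 3, ΔJ = +0 — passes.

the ΔS = 0 rule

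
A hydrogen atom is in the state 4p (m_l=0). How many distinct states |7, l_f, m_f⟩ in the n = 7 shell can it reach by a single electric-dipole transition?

E1 requires Δl = ±1, so l_f ∈ {0, 2}; with 0 ≤ l_f ≤ n_f−1 = 6, the allowed l_f values are {0, 2}.
For l_f = 0: m_f ∈ {m_i−1, m_i, m_i+1} ∩ [−0, 0] = {0} → 1 state.
For l_f = 2: m_f ∈ {m_i−1, m_i, m_i+1} ∩ [−2, 2] = {-1, 0, 1} → 3 states.
Total: 4.

4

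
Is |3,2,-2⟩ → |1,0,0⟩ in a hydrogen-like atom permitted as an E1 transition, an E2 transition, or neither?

Δl = 0 − 2 = -2; l_i + l_f = 2.
Δm_l = +2.
E1 (Δl = ±1, |Δm_l| ≤ 1): not satisfied.
E2 (Δl = 0,±2, l_i+l_f ≥ 2, |Δm_l| ≤ 2): satisfied.

E2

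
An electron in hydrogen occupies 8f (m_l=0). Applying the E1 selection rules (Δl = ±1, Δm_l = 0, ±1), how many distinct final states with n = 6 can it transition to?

6

E1 requires Δl = ±1, so l_f ∈ {2, 4}; with 0 ≤ l_f ≤ n_f−1 = 5, the allowed l_f values are {2, 4}.
For l_f = 2: m_f ∈ {m_i−1, m_i, m_i+1} ∩ [−2, 2] = {-1, 0, 1} → 3 states.
For l_f = 4: m_f ∈ {m_i−1, m_i, m_i+1} ∩ [−4, 4] = {-1, 0, 1} → 3 states.
Total: 6.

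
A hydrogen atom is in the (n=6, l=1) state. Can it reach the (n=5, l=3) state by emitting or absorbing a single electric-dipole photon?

forbidden

l: 1 → 3 (Δl = +2). Δl = ±1 fails.
The transition is electric-dipole forbidden.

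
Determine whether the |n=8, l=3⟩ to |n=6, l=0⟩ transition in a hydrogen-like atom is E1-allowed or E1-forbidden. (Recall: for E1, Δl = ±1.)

l: 3 → 0 (Δl = -3). Δl = ±1 violated.
The transition is electric-dipole forbidden.

forbidden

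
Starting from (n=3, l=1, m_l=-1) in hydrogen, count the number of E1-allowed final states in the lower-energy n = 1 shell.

1

E1 requires Δl = ±1, so l_f ∈ {0, 2}; with 0 ≤ l_f ≤ n_f−1 = 0, the allowed l_f values are {0}.
For l_f = 0: m_f ∈ {m_i−1, m_i, m_i+1} ∩ [−0, 0] = {0} → 1 state.
Total: 1.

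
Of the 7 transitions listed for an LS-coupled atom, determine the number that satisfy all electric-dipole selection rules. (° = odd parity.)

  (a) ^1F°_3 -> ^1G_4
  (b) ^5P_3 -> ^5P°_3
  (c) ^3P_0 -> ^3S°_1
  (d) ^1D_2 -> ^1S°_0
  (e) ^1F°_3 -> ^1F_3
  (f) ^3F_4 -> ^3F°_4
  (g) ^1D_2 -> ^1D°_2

6

(a) allowed
(b) allowed
(c) allowed
(d) forbidden (ΔL, ΔJ fail)
(e) allowed
(f) allowed
(g) allowed
Total allowed: 6 of 7.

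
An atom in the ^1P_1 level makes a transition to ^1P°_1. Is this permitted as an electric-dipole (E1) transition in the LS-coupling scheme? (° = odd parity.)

allowed

Reading off the term symbols: S 0→0, L 1→1, J 1→1, parity even→odd.
ΔJ = 0, ±1 (not J=0↔0): J: 1 → 1, ΔJ = +0 — ok.
ΔL = 0, ±1 (not L=0↔0): L: 1 → 1, ΔL = +0 — ok.
ΔS = 0: S: 0 → 0 — ok.
Parity must change: even → odd — ok.
All four E1 rules are satisfied.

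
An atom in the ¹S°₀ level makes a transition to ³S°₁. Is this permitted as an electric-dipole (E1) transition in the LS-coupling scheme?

forbidden

Initial level: S=0, L=0, J=0, parity odd. Final level: S=1, L=0, J=1, parity odd.
Parity must change: odd → odd — ✗.
ΔS = 0: S: 0 → 1 — ✗.
ΔL = 0, ±1 (not L=0↔0): L: 0 → 0, ΔL = +0 — ✗.
ΔJ = 0, ±1 (not J=0↔0): J: 0 → 1, ΔJ = +1 — ✓.
Rule(s) violated: parity, ΔS, ΔL.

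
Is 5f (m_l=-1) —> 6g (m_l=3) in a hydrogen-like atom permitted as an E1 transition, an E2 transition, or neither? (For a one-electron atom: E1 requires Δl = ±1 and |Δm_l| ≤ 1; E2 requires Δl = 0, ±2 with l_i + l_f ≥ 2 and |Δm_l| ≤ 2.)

Δl = 4 − 3 = +1; l_i + l_f = 7.
Δm_l = +4.
E1 (Δl = ±1, |Δm_l| ≤ 1): not satisfied.
E2 (Δl = 0,±2, l_i+l_f ≥ 2, |Δm_l| ≤ 2): not satisfied.

neither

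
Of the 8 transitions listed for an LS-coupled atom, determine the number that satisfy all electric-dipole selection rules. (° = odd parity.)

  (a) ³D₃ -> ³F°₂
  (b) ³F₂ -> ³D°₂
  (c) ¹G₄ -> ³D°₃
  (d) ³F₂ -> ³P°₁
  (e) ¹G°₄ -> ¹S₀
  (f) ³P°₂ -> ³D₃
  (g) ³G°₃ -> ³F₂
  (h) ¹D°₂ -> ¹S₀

(a) allowed
(b) allowed
(c) forbidden (ΔS, ΔL fail)
(d) forbidden (ΔL fails)
(e) forbidden (ΔL, ΔJ fail)
(f) allowed
(g) allowed
(h) forbidden (ΔL, ΔJ fail)
Total allowed: 4 of 8.

4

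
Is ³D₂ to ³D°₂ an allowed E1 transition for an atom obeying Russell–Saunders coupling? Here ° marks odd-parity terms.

ΔL = 0, ±1 (not L=0↔0): L: 2 → 2, ΔL = +0 — ✓.
ΔJ = 0, ±1 (not J=0↔0): J: 2 → 2, ΔJ = +0 — ✓.
ΔS = 0: S: 1 → 1 — ✓.
Parity must change: even → odd — ✓.
All four E1 rules are satisfied.

allowed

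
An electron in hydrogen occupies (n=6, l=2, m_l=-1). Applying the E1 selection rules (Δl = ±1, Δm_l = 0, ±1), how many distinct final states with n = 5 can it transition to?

5

E1 requires Δl = ±1, so l_f ∈ {1, 3}; with 0 ≤ l_f ≤ n_f−1 = 4, the allowed l_f values are {1, 3}.
For l_f = 1: m_f ∈ {m_i−1, m_i, m_i+1} ∩ [−1, 1] = {-1, 0} → 2 states.
For l_f = 3: m_f ∈ {m_i−1, m_i, m_i+1} ∩ [−3, 3] = {-2, -1, 0} → 3 states.
Total: 5.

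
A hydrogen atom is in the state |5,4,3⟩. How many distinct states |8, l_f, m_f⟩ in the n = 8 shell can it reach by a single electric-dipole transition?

5

E1 requires Δl = ±1, so l_f ∈ {3, 5}; with 0 ≤ l_f ≤ n_f−1 = 7, the allowed l_f values are {3, 5}.
For l_f = 3: m_f ∈ {m_i−1, m_i, m_i+1} ∩ [−3, 3] = {2, 3} → 2 states.
For l_f = 5: m_f ∈ {m_i−1, m_i, m_i+1} ∩ [−5, 5] = {2, 3, 4} → 3 states.
Total: 5.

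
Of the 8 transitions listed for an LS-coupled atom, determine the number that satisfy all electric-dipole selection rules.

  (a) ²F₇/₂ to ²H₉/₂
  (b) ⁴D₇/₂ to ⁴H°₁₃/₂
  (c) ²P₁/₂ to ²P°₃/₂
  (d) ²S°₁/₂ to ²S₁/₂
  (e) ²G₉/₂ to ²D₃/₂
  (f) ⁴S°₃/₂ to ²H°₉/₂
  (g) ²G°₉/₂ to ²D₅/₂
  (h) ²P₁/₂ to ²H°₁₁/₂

(a) forbidden (parity, ΔL fail)
(b) forbidden (ΔL, ΔJ fail)
(c) allowed
(d) forbidden (ΔL fails)
(e) forbidden (parity, ΔL, ΔJ fail)
(f) forbidden (parity, ΔS, ΔL, ΔJ fail)
(g) forbidden (ΔL, ΔJ fail)
(h) forbidden (ΔL, ΔJ fail)
Total allowed: 1 of 8.

1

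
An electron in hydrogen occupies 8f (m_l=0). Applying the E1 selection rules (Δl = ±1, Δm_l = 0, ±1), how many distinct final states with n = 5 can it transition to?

6

E1 requires Δl = ±1, so l_f ∈ {2, 4}; with 0 ≤ l_f ≤ n_f−1 = 4, the allowed l_f values are {2, 4}.
For l_f = 2: m_f ∈ {m_i−1, m_i, m_i+1} ∩ [−2, 2] = {-1, 0, 1} → 3 states.
For l_f = 4: m_f ∈ {m_i−1, m_i, m_i+1} ∩ [−4, 4] = {-1, 0, 1} → 3 states.
Total: 6.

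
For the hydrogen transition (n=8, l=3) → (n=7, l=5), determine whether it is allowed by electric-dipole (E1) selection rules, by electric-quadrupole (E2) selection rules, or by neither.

Δl = 5 − 3 = +2; l_i + l_f = 8.
E1 (Δl = ±1): not satisfied.
E2 (Δl = 0,±2, l_i+l_f ≥ 2): satisfied.

E2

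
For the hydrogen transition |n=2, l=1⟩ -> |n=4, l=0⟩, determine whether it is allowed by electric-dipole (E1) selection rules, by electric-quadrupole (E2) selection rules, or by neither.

E1

Δl = 0 − 1 = -1; l_i + l_f = 1.
E1 (Δl = ±1): satisfied.
E2 (Δl = 0,±2, l_i+l_f ≥ 2): not satisfied.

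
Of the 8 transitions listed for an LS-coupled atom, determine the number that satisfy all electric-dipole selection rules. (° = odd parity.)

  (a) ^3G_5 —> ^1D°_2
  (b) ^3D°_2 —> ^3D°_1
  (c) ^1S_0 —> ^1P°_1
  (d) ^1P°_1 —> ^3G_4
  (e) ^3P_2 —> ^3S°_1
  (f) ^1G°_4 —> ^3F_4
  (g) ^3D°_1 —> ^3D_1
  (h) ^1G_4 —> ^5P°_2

(a) forbidden (ΔS, ΔL, ΔJ fail)
(b) forbidden (parity fails)
(c) allowed
(d) forbidden (ΔS, ΔL, ΔJ fail)
(e) allowed
(f) forbidden (ΔS fails)
(g) allowed
(h) forbidden (ΔS, ΔL, ΔJ fail)
Total allowed: 3 of 8.

3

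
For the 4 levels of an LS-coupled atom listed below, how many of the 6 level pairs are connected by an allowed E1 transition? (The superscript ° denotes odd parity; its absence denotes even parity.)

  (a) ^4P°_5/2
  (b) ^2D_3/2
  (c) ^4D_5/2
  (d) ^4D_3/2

2

(a)–(b): forbidden (ΔS).
(a)–(c): allowed.
(a)–(d): allowed.
(b)–(c): forbidden (parity, ΔS).
(b)–(d): forbidden (parity, ΔS).
(c)–(d): forbidden (parity).
Allowed pairs: 2 of 6.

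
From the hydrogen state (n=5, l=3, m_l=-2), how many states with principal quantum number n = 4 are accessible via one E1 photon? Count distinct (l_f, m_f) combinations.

2

E1 requires Δl = ±1, so l_f ∈ {2, 4}; with 0 ≤ l_f ≤ n_f−1 = 3, the allowed l_f values are {2}.
For l_f = 2: m_f ∈ {m_i−1, m_i, m_i+1} ∩ [−2, 2] = {-2, -1} → 2 states.
Total: 2.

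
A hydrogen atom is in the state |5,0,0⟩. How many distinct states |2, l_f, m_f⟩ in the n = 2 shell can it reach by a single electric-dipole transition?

E1 requires Δl = ±1, so l_f ∈ {-1, 1}; with 0 ≤ l_f ≤ n_f−1 = 1, the allowed l_f values are {1}.
For l_f = 1: m_f ∈ {m_i−1, m_i, m_i+1} ∩ [−1, 1] = {-1, 0, 1} → 3 states.
Total: 3.

3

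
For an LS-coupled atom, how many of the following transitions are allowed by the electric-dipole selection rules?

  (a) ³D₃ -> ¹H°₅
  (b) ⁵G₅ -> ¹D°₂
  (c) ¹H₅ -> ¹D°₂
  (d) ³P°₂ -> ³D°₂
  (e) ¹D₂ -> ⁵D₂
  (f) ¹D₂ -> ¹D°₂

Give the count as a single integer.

1

(a) forbidden (ΔS, ΔL, ΔJ fail)
(b) forbidden (ΔS, ΔL, ΔJ fail)
(c) forbidden (ΔL, ΔJ fail)
(d) forbidden (parity fails)
(e) forbidden (parity, ΔS fail)
(f) allowed
Total allowed: 1 of 6.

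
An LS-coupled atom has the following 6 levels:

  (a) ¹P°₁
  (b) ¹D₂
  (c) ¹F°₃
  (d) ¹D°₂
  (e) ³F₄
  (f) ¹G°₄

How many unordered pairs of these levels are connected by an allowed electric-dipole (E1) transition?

(a)–(b): allowed.
(a)–(c): forbidden (parity, ΔL, ΔJ).
(a)–(d): forbidden (parity).
(a)–(e): forbidden (ΔS, ΔL, ΔJ).
(a)–(f): forbidden (parity, ΔL, ΔJ).
(b)–(c): allowed.
(b)–(d): allowed.
(b)–(e): forbidden (parity, ΔS, ΔJ).
(b)–(f): forbidden (ΔL, ΔJ).
(c)–(d): forbidden (parity).
(c)–(e): forbidden (ΔS).
(c)–(f): forbidden (parity).
(d)–(e): forbidden (ΔS, ΔJ).
(d)–(f): forbidden (parity, ΔL, ΔJ).
(e)–(f): forbidden (ΔS).
Allowed pairs: 3 of 15.

3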